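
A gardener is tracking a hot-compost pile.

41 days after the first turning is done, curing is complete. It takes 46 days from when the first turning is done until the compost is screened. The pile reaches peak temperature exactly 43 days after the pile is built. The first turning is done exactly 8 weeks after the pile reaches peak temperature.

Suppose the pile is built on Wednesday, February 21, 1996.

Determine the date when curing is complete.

The pile is built: Feb 21, 1996.
The pile reaches peak temperature: Feb 21, 1996 + 43 days = Apr 4, 1996.
The first turning is done: Apr 4, 1996 + 8 weeks = May 30, 1996.
Curing is complete: May 30, 1996 + 41 days = Jul 10, 1996.

Wednesday, July 10, 1996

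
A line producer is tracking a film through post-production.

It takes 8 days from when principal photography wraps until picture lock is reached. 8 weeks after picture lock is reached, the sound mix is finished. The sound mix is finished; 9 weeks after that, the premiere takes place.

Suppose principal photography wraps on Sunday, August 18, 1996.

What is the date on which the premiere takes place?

Monday, December 23, 1996

Principal photography wraps: Aug 18, 1996.
Picture lock is reached: Aug 18, 1996 + 8 days = Aug 26, 1996.
The sound mix is finished: Aug 26, 1996 + 8 weeks = Oct 21, 1996.
The premiere takes place: Oct 21, 1996 + 9 weeks = Dec 23, 1996.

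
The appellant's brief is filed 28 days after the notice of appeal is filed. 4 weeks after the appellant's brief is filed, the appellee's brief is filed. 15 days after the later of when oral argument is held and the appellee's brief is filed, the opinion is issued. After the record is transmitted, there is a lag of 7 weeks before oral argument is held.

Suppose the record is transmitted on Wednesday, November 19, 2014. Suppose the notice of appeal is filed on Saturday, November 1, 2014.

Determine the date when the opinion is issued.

The record is transmitted: Nov 19, 2014.
Oral argument is held: Nov 19, 2014 + 7 weeks = Jan 7, 2015.
The notice of appeal is filed: Nov 1, 2014.
The appellant's brief is filed: Nov 1, 2014 + 28 days = Nov 29, 2014.
The appellee's brief is filed: Nov 29, 2014 + 4 weeks = Dec 27, 2014.
Both prerequisites met — oral argument is held (Jan 7, 2015), the appellee's brief is filed (Dec 27, 2014); the later is Jan 7, 2015.
The opinion is issued: Jan 7, 2015 + 15 days = Jan 22, 2015.

Thursday, January 22, 2015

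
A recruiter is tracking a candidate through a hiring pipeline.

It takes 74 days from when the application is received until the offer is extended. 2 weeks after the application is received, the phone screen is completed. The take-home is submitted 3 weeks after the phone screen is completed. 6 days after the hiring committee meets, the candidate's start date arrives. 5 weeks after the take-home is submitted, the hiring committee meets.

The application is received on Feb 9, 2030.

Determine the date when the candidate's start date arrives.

Apr 26, 2030

The application is received: Feb 9, 2030.
The phone screen is completed: Feb 9, 2030 + 2 weeks = Feb 23, 2030.
The take-home is submitted: Feb 23, 2030 + 3 weeks = Mar 16, 2030.
The hiring committee meets: Mar 16, 2030 + 5 weeks = Apr 20, 2030.
The candidate's start date arrives: Apr 20, 2030 + 6 days = Apr 26, 2030.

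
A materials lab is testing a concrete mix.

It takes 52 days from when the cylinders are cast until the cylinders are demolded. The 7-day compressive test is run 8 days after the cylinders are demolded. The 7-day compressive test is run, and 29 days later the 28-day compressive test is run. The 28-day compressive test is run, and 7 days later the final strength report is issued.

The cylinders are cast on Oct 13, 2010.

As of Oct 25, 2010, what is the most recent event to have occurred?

The cylinders are cast: Oct 13, 2010.
The cylinders are demolded: Oct 13, 2010 + 52 days = Dec 4, 2010.
The 7-day compressive test is run: Dec 4, 2010 + 8 days = Dec 12, 2010.
The 28-day compressive test is run: Dec 12, 2010 + 29 days = Jan 10, 2011.
The final strength report is issued: Jan 10, 2011 + 7 days = Jan 17, 2011.
Oct 25, 2010 falls between when the cylinders are cast (Oct 13, 2010) and when the cylinders are demolded (Dec 4, 2010).

The cylinders are cast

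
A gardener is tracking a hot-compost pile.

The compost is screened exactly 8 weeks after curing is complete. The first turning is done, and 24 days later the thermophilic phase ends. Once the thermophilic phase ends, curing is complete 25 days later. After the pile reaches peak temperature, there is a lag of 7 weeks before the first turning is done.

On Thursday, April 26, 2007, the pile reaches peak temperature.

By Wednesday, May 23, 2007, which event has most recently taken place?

The pile reaches peak temperature

The pile reaches peak temperature: Apr 26, 2007.
The first turning is done: Apr 26, 2007 + 7 weeks = Jun 14, 2007.
The thermophilic phase ends: Jun 14, 2007 + 24 days = Jul 8, 2007.
Curing is complete: Jul 8, 2007 + 25 days = Aug 2, 2007.
The compost is screened: Aug 2, 2007 + 8 weeks = Sep 27, 2007.
May 23, 2007 falls between when the pile reaches peak temperature (Apr 26, 2007) and when the first turning is done (Jun 14, 2007).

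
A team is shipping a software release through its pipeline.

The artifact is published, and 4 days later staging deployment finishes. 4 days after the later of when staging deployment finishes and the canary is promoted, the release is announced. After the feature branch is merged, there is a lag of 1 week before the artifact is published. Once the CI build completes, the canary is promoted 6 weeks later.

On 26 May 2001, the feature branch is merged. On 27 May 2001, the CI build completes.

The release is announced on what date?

The feature branch is merged: May 26, 2001.
The artifact is published: May 26, 2001 + 1 week = Jun 2, 2001.
Staging deployment finishes: Jun 2, 2001 + 4 days = Jun 6, 2001.
The CI build completes: May 27, 2001.
The canary is promoted: May 27, 2001 + 6 weeks = Jul 8, 2001.
Both prerequisites met — staging deployment finishes (Jun 6, 2001), the canary is promoted (Jul 8, 2001); the later is Jul 8, 2001.
The release is announced: Jul 8, 2001 + 4 days = Jul 12, 2001.

12 July 2001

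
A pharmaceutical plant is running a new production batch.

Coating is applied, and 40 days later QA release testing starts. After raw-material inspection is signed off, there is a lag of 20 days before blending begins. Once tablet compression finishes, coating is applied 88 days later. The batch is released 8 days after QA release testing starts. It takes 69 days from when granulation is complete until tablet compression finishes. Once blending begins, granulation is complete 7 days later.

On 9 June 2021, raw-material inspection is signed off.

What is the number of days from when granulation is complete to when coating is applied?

Causal path: granulation is complete → tablet compression finishes → coating is applied.
Total delay along the path: 69 + 88 = 157 days.

157 days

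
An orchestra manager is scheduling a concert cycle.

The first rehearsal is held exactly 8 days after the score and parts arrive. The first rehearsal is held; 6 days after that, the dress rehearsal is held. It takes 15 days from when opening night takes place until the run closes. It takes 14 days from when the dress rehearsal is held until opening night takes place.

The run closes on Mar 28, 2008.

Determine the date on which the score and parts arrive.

Feb 14, 2008

The run closes: Mar 28, 2008.
Opening night takes place: Mar 28, 2008 − 15 days = Mar 13, 2008.
The dress rehearsal is held: Mar 13, 2008 − 14 days = Feb 28, 2008.
The first rehearsal is held: Feb 28, 2008 − 6 days = Feb 22, 2008.
The score and parts arrive: Feb 22, 2008 − 8 days = Feb 14, 2008.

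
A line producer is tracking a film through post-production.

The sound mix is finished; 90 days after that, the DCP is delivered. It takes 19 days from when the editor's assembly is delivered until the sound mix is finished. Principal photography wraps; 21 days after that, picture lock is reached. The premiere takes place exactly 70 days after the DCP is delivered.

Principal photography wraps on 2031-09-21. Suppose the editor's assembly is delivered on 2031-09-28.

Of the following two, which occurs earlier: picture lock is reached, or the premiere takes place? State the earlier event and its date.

Picture lock is reached — 2031-10-12

Principal photography wraps: Sep 21, 2031.
Picture lock is reached: Sep 21, 2031 + 21 days = Oct 12, 2031.
The editor's assembly is delivered: Sep 28, 2031.
The sound mix is finished: Sep 28, 2031 + 19 days = Oct 17, 2031.
The DCP is delivered: Oct 17, 2031 + 90 days = Jan 15, 2032.
The premiere takes place: Jan 15, 2032 + 70 days = Mar 25, 2032.
Comparing: picture lock is reached on Oct 12, 2031 vs the premiere takes place on Mar 25, 2032. Earlier: picture lock is reached.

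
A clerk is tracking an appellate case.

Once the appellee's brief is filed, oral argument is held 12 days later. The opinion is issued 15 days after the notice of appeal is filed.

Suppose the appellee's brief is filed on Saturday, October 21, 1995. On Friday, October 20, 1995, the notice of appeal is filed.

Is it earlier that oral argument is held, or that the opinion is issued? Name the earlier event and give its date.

Oral argument is held — Thursday, November 2, 1995

The appellee's brief is filed: Oct 21, 1995.
Oral argument is held: Oct 21, 1995 + 12 days = Nov 2, 1995.
The notice of appeal is filed: Oct 20, 1995.
The opinion is issued: Oct 20, 1995 + 15 days = Nov 4, 1995.
Comparing: oral argument is held on Nov 2, 1995 vs the opinion is issued on Nov 4, 1995. Earlier: oral argument is held.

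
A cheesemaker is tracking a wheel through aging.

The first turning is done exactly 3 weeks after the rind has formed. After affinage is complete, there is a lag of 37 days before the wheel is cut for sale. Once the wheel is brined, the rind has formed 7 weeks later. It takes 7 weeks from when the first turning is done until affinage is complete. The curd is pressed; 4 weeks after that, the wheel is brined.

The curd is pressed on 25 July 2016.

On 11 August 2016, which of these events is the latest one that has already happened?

The curd is pressed: Jul 25, 2016.
The wheel is brined: Jul 25, 2016 + 4 weeks = Aug 22, 2016.
The rind has formed: Aug 22, 2016 + 7 weeks = Oct 10, 2016.
The first turning is done: Oct 10, 2016 + 3 weeks = Oct 31, 2016.
Affinage is complete: Oct 31, 2016 + 7 weeks = Dec 19, 2016.
The wheel is cut for sale: Dec 19, 2016 + 37 days = Jan 25, 2017.
Aug 11, 2016 falls between when the curd is pressed (Jul 25, 2016) and when the wheel is brined (Aug 22, 2016).

The curd is pressed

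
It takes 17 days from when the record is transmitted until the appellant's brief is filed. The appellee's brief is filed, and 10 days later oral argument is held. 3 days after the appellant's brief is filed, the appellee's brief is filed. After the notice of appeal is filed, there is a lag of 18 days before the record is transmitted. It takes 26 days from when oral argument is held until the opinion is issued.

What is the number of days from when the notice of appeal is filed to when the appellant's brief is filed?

35 days

Causal path: the notice of appeal is filed → the record is transmitted → the appellant's brief is filed.
Total delay along the path: 18 + 17 = 35 days.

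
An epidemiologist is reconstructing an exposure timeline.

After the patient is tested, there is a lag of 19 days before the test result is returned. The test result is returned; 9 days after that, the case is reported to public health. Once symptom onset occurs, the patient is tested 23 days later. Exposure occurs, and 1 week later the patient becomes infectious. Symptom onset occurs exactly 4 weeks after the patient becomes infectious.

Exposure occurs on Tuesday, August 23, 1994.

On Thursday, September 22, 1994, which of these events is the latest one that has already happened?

The patient becomes infectious

Exposure occurs: Aug 23, 1994.
The patient becomes infectious: Aug 23, 1994 + 1 week = Aug 30, 1994.
Symptom onset occurs: Aug 30, 1994 + 4 weeks = Sep 27, 1994.
The patient is tested: Sep 27, 1994 + 23 days = Oct 20, 1994.
The test result is returned: Oct 20, 1994 + 19 days = Nov 8, 1994.
The case is reported to public health: Nov 8, 1994 + 9 days = Nov 17, 1994.
Sep 22, 1994 falls between when the patient becomes infectious (Aug 30, 1994) and when symptom onset occurs (Sep 27, 1994).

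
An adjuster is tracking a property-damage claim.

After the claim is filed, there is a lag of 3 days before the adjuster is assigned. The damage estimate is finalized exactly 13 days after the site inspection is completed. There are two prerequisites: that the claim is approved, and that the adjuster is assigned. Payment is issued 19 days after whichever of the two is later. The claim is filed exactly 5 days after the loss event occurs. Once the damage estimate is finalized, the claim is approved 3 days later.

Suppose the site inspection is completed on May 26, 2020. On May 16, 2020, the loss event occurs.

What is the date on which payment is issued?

The site inspection is completed: May 26, 2020.
The damage estimate is finalized: May 26, 2020 + 13 days = Jun 8, 2020.
The claim is approved: Jun 8, 2020 + 3 days = Jun 11, 2020.
The loss event occurs: May 16, 2020.
The claim is filed: May 16, 2020 + 5 days = May 21, 2020.
The adjuster is assigned: May 21, 2020 + 3 days = May 24, 2020.
Both prerequisites met — the claim is approved (Jun 11, 2020), the adjuster is assigned (May 24, 2020); the later is Jun 11, 2020.
Payment is issued: Jun 11, 2020 + 19 days = Jun 30, 2020.

Jun 30, 2020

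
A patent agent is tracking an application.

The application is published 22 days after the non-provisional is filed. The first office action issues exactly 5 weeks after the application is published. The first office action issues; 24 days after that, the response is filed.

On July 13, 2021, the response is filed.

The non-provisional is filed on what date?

April 23, 2021

The response is filed: Jul 13, 2021.
The first office action issues: Jul 13, 2021 − 24 days = Jun 19, 2021.
The application is published: Jun 19, 2021 − 5 weeks = May 15, 2021.
The non-provisional is filed: May 15, 2021 − 22 days = Apr 23, 2021.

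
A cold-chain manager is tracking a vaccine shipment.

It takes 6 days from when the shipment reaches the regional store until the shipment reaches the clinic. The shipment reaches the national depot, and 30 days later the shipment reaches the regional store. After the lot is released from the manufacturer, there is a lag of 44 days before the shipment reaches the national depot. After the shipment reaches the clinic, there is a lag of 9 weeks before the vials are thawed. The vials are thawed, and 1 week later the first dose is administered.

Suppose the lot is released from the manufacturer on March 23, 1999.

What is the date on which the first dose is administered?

August 20, 1999

The lot is released from the manufacturer: Mar 23, 1999.
The shipment reaches the national depot: Mar 23, 1999 + 44 days = May 6, 1999.
The shipment reaches the regional store: May 6, 1999 + 30 days = Jun 5, 1999.
The shipment reaches the clinic: Jun 5, 1999 + 6 days = Jun 11, 1999.
The vials are thawed: Jun 11, 1999 + 9 weeks = Aug 13, 1999.
The first dose is administered: Aug 13, 1999 + 1 week = Aug 20, 1999.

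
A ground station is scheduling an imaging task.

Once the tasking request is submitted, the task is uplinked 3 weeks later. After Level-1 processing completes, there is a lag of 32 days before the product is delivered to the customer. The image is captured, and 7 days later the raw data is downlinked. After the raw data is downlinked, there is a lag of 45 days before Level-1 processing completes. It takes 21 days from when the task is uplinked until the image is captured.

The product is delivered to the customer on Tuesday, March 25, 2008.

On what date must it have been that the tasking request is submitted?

Tuesday, November 20, 2007

The product is delivered to the customer: Mar 25, 2008.
Level-1 processing completes: Mar 25, 2008 − 32 days = Feb 22, 2008.
The raw data is downlinked: Feb 22, 2008 − 45 days = Jan 8, 2008.
The image is captured: Jan 8, 2008 − 7 days = Jan 1, 2008.
The task is uplinked: Jan 1, 2008 − 21 days = Dec 11, 2007.
The tasking request is submitted: Dec 11, 2007 − 3 weeks = Nov 20, 2007.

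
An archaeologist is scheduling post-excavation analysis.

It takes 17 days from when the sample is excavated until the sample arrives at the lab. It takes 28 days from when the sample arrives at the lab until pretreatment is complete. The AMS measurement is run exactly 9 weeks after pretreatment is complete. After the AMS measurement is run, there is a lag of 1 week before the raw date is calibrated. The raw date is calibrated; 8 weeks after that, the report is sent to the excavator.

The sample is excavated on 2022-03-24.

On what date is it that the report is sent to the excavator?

The sample is excavated: Mar 24, 2022.
The sample arrives at the lab: Mar 24, 2022 + 17 days = Apr 10, 2022.
Pretreatment is complete: Apr 10, 2022 + 28 days = May 8, 2022.
The AMS measurement is run: May 8, 2022 + 9 weeks = Jul 10, 2022.
The raw date is calibrated: Jul 10, 2022 + 1 week = Jul 17, 2022.
The report is sent to the excavator: Jul 17, 2022 + 8 weeks = Sep 11, 2022.

2022-09-11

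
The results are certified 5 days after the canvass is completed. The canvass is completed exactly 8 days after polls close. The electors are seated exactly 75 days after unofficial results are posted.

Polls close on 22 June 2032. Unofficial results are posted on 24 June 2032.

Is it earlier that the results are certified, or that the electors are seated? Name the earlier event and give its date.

Polls close: Jun 22, 2032.
The canvass is completed: Jun 22, 2032 + 8 days = Jun 30, 2032.
The results are certified: Jun 30, 2032 + 5 days = Jul 5, 2032.
Unofficial results are posted: Jun 24, 2032.
The electors are seated: Jun 24, 2032 + 75 days = Sep 7, 2032.
Comparing: the results are certified on Jul 5, 2032 vs the electors are seated on Sep 7, 2032. Earlier: the results are certified.

The results are certified — 5 July 2032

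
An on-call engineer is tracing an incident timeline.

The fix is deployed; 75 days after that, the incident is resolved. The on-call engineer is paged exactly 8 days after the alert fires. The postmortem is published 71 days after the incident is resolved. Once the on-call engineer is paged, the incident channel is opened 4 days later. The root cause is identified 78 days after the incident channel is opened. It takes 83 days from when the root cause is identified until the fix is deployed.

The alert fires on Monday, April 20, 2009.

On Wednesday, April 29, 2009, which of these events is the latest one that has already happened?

The alert fires: Apr 20, 2009.
The on-call engineer is paged: Apr 20, 2009 + 8 days = Apr 28, 2009.
The incident channel is opened: Apr 28, 2009 + 4 days = May 2, 2009.
The root cause is identified: May 2, 2009 + 78 days = Jul 19, 2009.
The fix is deployed: Jul 19, 2009 + 83 days = Oct 10, 2009.
The incident is resolved: Oct 10, 2009 + 75 days = Dec 24, 2009.
The postmortem is published: Dec 24, 2009 + 71 days = Mar 5, 2010.
Apr 29, 2009 falls between when the on-call engineer is paged (Apr 28, 2009) and when the incident channel is opened (May 2, 2009).

The on-call engineer is paged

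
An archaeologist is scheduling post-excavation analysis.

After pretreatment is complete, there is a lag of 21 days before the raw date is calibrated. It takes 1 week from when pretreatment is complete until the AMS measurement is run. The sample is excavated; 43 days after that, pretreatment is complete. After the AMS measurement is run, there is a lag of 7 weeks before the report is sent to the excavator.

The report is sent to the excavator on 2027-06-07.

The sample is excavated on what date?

2027-02-28

The report is sent to the excavator: Jun 7, 2027.
The AMS measurement is run: Jun 7, 2027 − 7 weeks = Apr 19, 2027.
Pretreatment is complete: Apr 19, 2027 − 1 week = Apr 12, 2027.
The sample is excavated: Apr 12, 2027 − 43 days = Feb 28, 2027.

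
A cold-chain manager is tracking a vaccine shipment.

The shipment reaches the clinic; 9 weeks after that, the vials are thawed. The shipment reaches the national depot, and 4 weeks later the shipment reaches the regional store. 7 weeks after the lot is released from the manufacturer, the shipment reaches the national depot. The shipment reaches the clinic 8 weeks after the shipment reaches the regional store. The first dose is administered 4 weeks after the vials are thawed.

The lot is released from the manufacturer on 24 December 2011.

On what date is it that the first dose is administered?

The lot is released from the manufacturer: Dec 24, 2011.
The shipment reaches the national depot: Dec 24, 2011 + 7 weeks = Feb 11, 2012.
The shipment reaches the regional store: Feb 11, 2012 + 4 weeks = Mar 10, 2012.
The shipment reaches the clinic: Mar 10, 2012 + 8 weeks = May 5, 2012.
The vials are thawed: May 5, 2012 + 9 weeks = Jul 7, 2012.
The first dose is administered: Jul 7, 2012 + 4 weeks = Aug 4, 2012.

4 August 2012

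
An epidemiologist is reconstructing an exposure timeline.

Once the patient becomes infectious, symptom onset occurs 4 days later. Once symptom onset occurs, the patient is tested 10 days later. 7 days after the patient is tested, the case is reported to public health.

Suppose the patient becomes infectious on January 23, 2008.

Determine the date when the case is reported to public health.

February 13, 2008

The patient becomes infectious: Jan 23, 2008.
Symptom onset occurs: Jan 23, 2008 + 4 days = Jan 27, 2008.
The patient is tested: Jan 27, 2008 + 10 days = Feb 6, 2008.
The case is reported to public health: Feb 6, 2008 + 7 days = Feb 13, 2008.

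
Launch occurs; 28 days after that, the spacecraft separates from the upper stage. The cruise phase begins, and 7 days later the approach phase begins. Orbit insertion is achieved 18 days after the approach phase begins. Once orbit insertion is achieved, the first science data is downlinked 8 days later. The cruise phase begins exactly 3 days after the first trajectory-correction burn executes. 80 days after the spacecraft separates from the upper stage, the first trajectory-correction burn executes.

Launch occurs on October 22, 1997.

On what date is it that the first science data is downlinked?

March 15, 1998

Launch occurs: Oct 22, 1997.
The spacecraft separates from the upper stage: Oct 22, 1997 + 28 days = Nov 19, 1997.
The first trajectory-correction burn executes: Nov 19, 1997 + 80 days = Feb 7, 1998.
The cruise phase begins: Feb 7, 1998 + 3 days = Feb 10, 1998.
The approach phase begins: Feb 10, 1998 + 7 days = Feb 17, 1998.
Orbit insertion is achieved: Feb 17, 1998 + 18 days = Mar 7, 1998.
The first science data is downlinked: Mar 7, 1998 + 8 days = Mar 15, 1998.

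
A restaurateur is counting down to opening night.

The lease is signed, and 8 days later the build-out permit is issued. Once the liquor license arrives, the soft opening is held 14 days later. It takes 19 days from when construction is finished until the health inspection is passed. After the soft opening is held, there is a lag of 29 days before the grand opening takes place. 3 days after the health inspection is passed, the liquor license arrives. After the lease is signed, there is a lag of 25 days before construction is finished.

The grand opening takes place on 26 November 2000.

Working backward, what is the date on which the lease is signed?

The grand opening takes place: Nov 26, 2000.
The soft opening is held: Nov 26, 2000 − 29 days = Oct 28, 2000.
The liquor license arrives: Oct 28, 2000 − 14 days = Oct 14, 2000.
The health inspection is passed: Oct 14, 2000 − 3 days = Oct 11, 2000.
Construction is finished: Oct 11, 2000 − 19 days = Sep 22, 2000.
The lease is signed: Sep 22, 2000 − 25 days = Aug 28, 2000.

28 August 2000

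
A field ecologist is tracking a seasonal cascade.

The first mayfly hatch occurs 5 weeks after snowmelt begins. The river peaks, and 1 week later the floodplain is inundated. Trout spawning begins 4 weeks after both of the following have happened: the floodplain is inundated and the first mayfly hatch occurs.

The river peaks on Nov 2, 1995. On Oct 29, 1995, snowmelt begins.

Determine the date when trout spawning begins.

The river peaks: Nov 2, 1995.
The floodplain is inundated: Nov 2, 1995 + 1 week = Nov 9, 1995.
Snowmelt begins: Oct 29, 1995.
The first mayfly hatch occurs: Oct 29, 1995 + 5 weeks = Dec 3, 1995.
Both prerequisites met — the floodplain is inundated (Nov 9, 1995), the first mayfly hatch occurs (Dec 3, 1995); the later is Dec 3, 1995.
Trout spawning begins: Dec 3, 1995 + 4 weeks = Dec 31, 1995.

Dec 31, 1995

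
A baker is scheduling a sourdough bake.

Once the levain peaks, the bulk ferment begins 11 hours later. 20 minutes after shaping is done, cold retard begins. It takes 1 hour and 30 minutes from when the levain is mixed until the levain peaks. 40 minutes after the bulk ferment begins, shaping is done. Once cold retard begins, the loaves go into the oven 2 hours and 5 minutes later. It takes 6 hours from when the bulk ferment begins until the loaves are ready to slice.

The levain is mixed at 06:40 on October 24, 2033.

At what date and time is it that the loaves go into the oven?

22:15 on October 24, 2033

The levain is mixed: 06:40 Oct 24, 2033.
The levain peaks: 06:40 Oct 24, 2033 + 1h30m = 08:10 Oct 24, 2033.
The bulk ferment begins: 08:10 Oct 24, 2033 + 11h = 19:10 Oct 24, 2033.
Shaping is done: 19:10 Oct 24, 2033 + 40m = 19:50 Oct 24, 2033.
Cold retard begins: 19:50 Oct 24, 2033 + 20m = 20:10 Oct 24, 2033.
The loaves go into the oven: 20:10 Oct 24, 2033 + 2h05m = 22:15 Oct 24, 2033.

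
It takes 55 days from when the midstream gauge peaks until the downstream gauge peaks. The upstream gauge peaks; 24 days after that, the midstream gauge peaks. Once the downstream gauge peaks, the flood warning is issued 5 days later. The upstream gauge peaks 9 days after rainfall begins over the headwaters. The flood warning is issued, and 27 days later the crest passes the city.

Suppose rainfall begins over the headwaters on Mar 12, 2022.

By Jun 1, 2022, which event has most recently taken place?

Rainfall begins over the headwaters: Mar 12, 2022.
The upstream gauge peaks: Mar 12, 2022 + 9 days = Mar 21, 2022.
The midstream gauge peaks: Mar 21, 2022 + 24 days = Apr 14, 2022.
The downstream gauge peaks: Apr 14, 2022 + 55 days = Jun 8, 2022.
The flood warning is issued: Jun 8, 2022 + 5 days = Jun 13, 2022.
The crest passes the city: Jun 13, 2022 + 27 days = Jul 10, 2022.
Jun 1, 2022 falls between when the midstream gauge peaks (Apr 14, 2022) and when the downstream gauge peaks (Jun 8, 2022).

The midstream gauge peaks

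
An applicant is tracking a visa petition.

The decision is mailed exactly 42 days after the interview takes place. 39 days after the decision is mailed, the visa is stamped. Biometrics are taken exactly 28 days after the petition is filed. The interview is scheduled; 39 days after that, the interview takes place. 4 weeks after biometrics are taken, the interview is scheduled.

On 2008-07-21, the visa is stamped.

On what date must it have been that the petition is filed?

The visa is stamped: Jul 21, 2008.
The decision is mailed: Jul 21, 2008 − 39 days = Jun 12, 2008.
The interview takes place: Jun 12, 2008 − 42 days = May 1, 2008.
The interview is scheduled: May 1, 2008 − 39 days = Mar 23, 2008.
Biometrics are taken: Mar 23, 2008 − 4 weeks = Feb 24, 2008.
The petition is filed: Feb 24, 2008 − 28 days = Jan 27, 2008.

2008-01-27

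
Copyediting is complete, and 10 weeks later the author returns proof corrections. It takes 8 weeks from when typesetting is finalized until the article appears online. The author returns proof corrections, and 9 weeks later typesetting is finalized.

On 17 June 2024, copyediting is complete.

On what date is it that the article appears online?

Copyediting is complete: Jun 17, 2024.
The author returns proof corrections: Jun 17, 2024 + 10 weeks = Aug 26, 2024.
Typesetting is finalized: Aug 26, 2024 + 9 weeks = Oct 28, 2024.
The article appears online: Oct 28, 2024 + 8 weeks = Dec 23, 2024.

23 December 2024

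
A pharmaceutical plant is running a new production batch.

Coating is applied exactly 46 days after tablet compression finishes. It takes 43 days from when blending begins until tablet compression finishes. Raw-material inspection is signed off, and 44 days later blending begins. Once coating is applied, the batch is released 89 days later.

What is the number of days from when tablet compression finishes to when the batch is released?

135 days

Causal path: tablet compression finishes → coating is applied → the batch is released.
Total delay along the path: 46 + 89 = 135 days.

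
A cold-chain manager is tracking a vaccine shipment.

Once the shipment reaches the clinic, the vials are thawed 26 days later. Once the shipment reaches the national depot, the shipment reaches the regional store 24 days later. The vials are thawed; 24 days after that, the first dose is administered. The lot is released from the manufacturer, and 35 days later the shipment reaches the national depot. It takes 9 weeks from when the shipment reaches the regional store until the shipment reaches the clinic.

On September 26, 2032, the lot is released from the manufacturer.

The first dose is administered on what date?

March 17, 2033

The lot is released from the manufacturer: Sep 26, 2032.
The shipment reaches the national depot: Sep 26, 2032 + 35 days = Oct 31, 2032.
The shipment reaches the regional store: Oct 31, 2032 + 24 days = Nov 24, 2032.
The shipment reaches the clinic: Nov 24, 2032 + 9 weeks = Jan 26, 2033.
The vials are thawed: Jan 26, 2033 + 26 days = Feb 21, 2033.
The first dose is administered: Feb 21, 2033 + 24 days = Mar 17, 2033.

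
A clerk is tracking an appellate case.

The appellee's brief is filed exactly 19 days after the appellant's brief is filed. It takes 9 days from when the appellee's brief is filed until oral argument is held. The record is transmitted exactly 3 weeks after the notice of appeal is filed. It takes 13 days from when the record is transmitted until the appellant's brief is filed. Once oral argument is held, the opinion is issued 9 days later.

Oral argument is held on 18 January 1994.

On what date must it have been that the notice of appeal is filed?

17 November 1993

Oral argument is held: Jan 18, 1994.
The appellee's brief is filed: Jan 18, 1994 − 9 days = Jan 9, 1994.
The appellant's brief is filed: Jan 9, 1994 − 19 days = Dec 21, 1993.
The record is transmitted: Dec 21, 1993 − 13 days = Dec 8, 1993.
The notice of appeal is filed: Dec 8, 1993 − 3 weeks = Nov 17, 1993.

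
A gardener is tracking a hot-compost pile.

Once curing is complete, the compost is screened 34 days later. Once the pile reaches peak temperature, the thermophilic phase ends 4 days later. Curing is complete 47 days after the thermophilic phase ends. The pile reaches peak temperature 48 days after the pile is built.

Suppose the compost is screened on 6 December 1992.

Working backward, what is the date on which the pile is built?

The compost is screened: Dec 6, 1992.
Curing is complete: Dec 6, 1992 − 34 days = Nov 2, 1992.
The thermophilic phase ends: Nov 2, 1992 − 47 days = Sep 16, 1992.
The pile reaches peak temperature: Sep 16, 1992 − 4 days = Sep 12, 1992.
The pile is built: Sep 12, 1992 − 48 days = Jul 26, 1992.

26 July 1992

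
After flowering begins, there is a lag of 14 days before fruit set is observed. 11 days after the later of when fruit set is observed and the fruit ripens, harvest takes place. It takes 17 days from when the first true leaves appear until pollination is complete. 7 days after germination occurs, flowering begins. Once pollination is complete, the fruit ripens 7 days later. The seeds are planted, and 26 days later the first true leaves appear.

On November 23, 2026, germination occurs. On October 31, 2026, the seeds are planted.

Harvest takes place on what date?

Germination occurs: Nov 23, 2026.
Flowering begins: Nov 23, 2026 + 7 days = Nov 30, 2026.
Fruit set is observed: Nov 30, 2026 + 14 days = Dec 14, 2026.
The seeds are planted: Oct 31, 2026.
The first true leaves appear: Oct 31, 2026 + 26 days = Nov 26, 2026.
Pollination is complete: Nov 26, 2026 + 17 days = Dec 13, 2026.
The fruit ripens: Dec 13, 2026 + 7 days = Dec 20, 2026.
Both prerequisites met — fruit set is observed (Dec 14, 2026), the fruit ripens (Dec 20, 2026); the later is Dec 20, 2026.
Harvest takes place: Dec 20, 2026 + 11 days = Dec 31, 2026.

December 31, 2026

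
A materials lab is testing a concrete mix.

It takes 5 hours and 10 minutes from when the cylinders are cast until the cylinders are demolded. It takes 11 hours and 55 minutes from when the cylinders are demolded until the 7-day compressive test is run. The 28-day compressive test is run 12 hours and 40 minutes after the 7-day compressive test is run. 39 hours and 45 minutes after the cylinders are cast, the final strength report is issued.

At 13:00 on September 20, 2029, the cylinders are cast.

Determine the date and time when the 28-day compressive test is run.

18:45 on September 21, 2029

The cylinders are cast: 13:00 Sep 20, 2029.
The cylinders are demolded: 13:00 Sep 20, 2029 + 5h10m = 18:10 Sep 20, 2029.
The 7-day compressive test is run: 18:10 Sep 20, 2029 + 11h55m = 06:05 Sep 21, 2029.
The 28-day compressive test is run: 06:05 Sep 21, 2029 + 12h40m = 18:45 Sep 21, 2029.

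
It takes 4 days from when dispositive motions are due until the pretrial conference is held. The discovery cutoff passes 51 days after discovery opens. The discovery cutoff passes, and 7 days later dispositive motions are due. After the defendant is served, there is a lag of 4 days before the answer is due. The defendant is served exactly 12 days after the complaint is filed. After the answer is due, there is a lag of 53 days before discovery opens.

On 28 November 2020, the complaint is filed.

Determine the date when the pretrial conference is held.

The complaint is filed: Nov 28, 2020.
The defendant is served: Nov 28, 2020 + 12 days = Dec 10, 2020.
The answer is due: Dec 10, 2020 + 4 days = Dec 14, 2020.
Discovery opens: Dec 14, 2020 + 53 days = Feb 5, 2021.
The discovery cutoff passes: Feb 5, 2021 + 51 days = Mar 28, 2021.
Dispositive motions are due: Mar 28, 2021 + 7 days = Apr 4, 2021.
The pretrial conference is held: Apr 4, 2021 + 4 days = Apr 8, 2021.

8 April 2021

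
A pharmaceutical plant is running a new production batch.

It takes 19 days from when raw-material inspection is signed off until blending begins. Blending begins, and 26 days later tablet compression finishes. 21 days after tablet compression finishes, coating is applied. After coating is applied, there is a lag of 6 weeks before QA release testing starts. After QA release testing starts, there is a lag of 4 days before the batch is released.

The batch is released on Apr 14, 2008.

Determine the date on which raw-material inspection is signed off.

The batch is released: Apr 14, 2008.
QA release testing starts: Apr 14, 2008 − 4 days = Apr 10, 2008.
Coating is applied: Apr 10, 2008 − 6 weeks = Feb 28, 2008.
Tablet compression finishes: Feb 28, 2008 − 21 days = Feb 7, 2008.
Blending begins: Feb 7, 2008 − 26 days = Jan 12, 2008.
Raw-material inspection is signed off: Jan 12, 2008 − 19 days = Dec 24, 2007.

Dec 24, 2007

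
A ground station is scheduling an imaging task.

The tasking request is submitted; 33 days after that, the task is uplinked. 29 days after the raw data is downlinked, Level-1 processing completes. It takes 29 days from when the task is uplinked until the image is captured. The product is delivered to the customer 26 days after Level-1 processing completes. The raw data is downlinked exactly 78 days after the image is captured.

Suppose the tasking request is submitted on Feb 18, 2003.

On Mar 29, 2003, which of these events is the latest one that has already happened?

The tasking request is submitted: Feb 18, 2003.
The task is uplinked: Feb 18, 2003 + 33 days = Mar 23, 2003.
The image is captured: Mar 23, 2003 + 29 days = Apr 21, 2003.
The raw data is downlinked: Apr 21, 2003 + 78 days = Jul 8, 2003.
Level-1 processing completes: Jul 8, 2003 + 29 days = Aug 6, 2003.
The product is delivered to the customer: Aug 6, 2003 + 26 days = Sep 1, 2003.
Mar 29, 2003 falls between when the task is uplinked (Mar 23, 2003) and when the image is captured (Apr 21, 2003).

The task is uplinked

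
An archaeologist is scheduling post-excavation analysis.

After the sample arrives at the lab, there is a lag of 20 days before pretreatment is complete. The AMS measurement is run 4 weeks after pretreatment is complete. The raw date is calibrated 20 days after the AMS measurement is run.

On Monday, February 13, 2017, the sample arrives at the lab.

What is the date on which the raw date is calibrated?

The sample arrives at the lab: Feb 13, 2017.
Pretreatment is complete: Feb 13, 2017 + 20 days = Mar 5, 2017.
The AMS measurement is run: Mar 5, 2017 + 4 weeks = Apr 2, 2017.
The raw date is calibrated: Apr 2, 2017 + 20 days = Apr 22, 2017.

Saturday, April 22, 2017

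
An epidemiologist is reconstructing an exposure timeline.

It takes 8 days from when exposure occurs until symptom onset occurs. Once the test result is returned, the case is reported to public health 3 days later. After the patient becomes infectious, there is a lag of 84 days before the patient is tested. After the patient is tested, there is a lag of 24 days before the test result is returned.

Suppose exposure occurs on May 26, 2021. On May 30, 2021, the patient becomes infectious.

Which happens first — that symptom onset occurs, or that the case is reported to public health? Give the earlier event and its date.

Exposure occurs: May 26, 2021.
Symptom onset occurs: May 26, 2021 + 8 days = Jun 3, 2021.
The patient becomes infectious: May 30, 2021.
The patient is tested: May 30, 2021 + 84 days = Aug 22, 2021.
The test result is returned: Aug 22, 2021 + 24 days = Sep 15, 2021.
The case is reported to public health: Sep 15, 2021 + 3 days = Sep 18, 2021.
Comparing: symptom onset occurs on Jun 3, 2021 vs the case is reported to public health on Sep 18, 2021. Earlier: symptom onset occurs.

Symptom onset occurs — Jun 3, 2021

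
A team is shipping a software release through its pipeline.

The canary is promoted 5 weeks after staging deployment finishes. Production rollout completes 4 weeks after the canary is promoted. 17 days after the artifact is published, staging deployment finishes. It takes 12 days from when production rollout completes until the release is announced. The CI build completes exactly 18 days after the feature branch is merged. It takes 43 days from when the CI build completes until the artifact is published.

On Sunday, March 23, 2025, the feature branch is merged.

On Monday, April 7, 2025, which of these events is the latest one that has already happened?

The feature branch is merged: Mar 23, 2025.
The CI build completes: Mar 23, 2025 + 18 days = Apr 10, 2025.
The artifact is published: Apr 10, 2025 + 43 days = May 23, 2025.
Staging deployment finishes: May 23, 2025 + 17 days = Jun 9, 2025.
The canary is promoted: Jun 9, 2025 + 5 weeks = Jul 14, 2025.
Production rollout completes: Jul 14, 2025 + 4 weeks = Aug 11, 2025.
The release is announced: Aug 11, 2025 + 12 days = Aug 23, 2025.
Apr 7, 2025 falls between when the feature branch is merged (Mar 23, 2025) and when the CI build completes (Apr 10, 2025).

The feature branch is merged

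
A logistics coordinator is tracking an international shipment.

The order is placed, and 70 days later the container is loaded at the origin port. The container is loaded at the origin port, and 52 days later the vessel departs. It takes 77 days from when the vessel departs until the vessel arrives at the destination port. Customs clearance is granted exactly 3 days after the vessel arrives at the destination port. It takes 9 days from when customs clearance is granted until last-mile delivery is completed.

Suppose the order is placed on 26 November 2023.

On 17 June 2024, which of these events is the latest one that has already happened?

Customs clearance is granted

The order is placed: Nov 26, 2023.
The container is loaded at the origin port: Nov 26, 2023 + 70 days = Feb 4, 2024.
The vessel departs: Feb 4, 2024 + 52 days = Mar 27, 2024.
The vessel arrives at the destination port: Mar 27, 2024 + 77 days = Jun 12, 2024.
Customs clearance is granted: Jun 12, 2024 + 3 days = Jun 15, 2024.
Last-mile delivery is completed: Jun 15, 2024 + 9 days = Jun 24, 2024.
Jun 17, 2024 falls between when customs clearance is granted (Jun 15, 2024) and when last-mile delivery is completed (Jun 24, 2024).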